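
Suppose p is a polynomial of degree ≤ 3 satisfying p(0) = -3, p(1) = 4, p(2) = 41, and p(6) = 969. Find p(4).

Using the Lagrange interpolation formula with nodes 0, 1, 2, 6:
  L_0(n) = (n - 1)(n - 2)(n - 6) / -12
  L_1(n) = n(n - 2)(n - 6) / 5
  L_2(n) = n(n - 1)(n - 6) / -8
  L_3(n) = n(n - 1)(n - 2) / 120
Then p(n) = -3·L_0(n) + 4·L_1(n) + 41·L_2(n) + 969·L_3(n).
Expanding and collecting terms gives p(n) = 4n^3 + 3n^2 - 3.
Evaluating at n = 4: p(4) = 301.

301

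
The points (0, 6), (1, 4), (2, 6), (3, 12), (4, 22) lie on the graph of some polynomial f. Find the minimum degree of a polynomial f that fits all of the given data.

2

Forward differences of the values at u = 0, 1, 2, 3, 4:
  f  : 6  4  6  12  22
  Δ  : -2  2  6  10
  Δ^2: 4  4  4
  Δ^3: 0  0
  Δ^4: 0
The second differences are constant (4) and nonzero, while all higher differences vanish, so the minimal degree is 2.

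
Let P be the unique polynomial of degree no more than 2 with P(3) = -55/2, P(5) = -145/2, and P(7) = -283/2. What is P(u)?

Write P(u) = au^2 + bu + c. Substituting each data point gives a linear system:
  9a + 3b + c = -55/2
  25a + 5b + c = -145/2
  49a + 7b + c = -283/2
Solving the system yields a = -3, b = 3/2, c = -5.
So P(u) = -3u² + (3/2)u - 5.
Check: P(5) = -145/2. ✓

P(u) = -3u^2 + (3/2)u - 5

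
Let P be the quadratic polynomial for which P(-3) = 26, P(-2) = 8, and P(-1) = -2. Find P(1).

Forward differences of the values at n = -3, -2, -1:
  P  : 26  8  -2
  Δ  : -18  -10
  Δ^2: 8
The second differences are constant, confirming degree 2.
Interpolating (Newton forward form) and evaluating at n = 1 gives P(1) = 2.

2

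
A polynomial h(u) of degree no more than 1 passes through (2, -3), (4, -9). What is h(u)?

Using the Lagrange interpolation formula with nodes 2, 4:
  L_0(u) = (u - 4) / -2
  L_1(u) = (u - 2) / 2
Then h(u) = -3·L_0(u) - 9·L_1(u).
Expanding and collecting terms gives h(u) = -3u + 3.
Check: h(4) = -9. ✓

h(u) = -3u + 3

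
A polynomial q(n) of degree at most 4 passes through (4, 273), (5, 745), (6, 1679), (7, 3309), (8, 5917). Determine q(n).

Write q(n) = an^4 + bn^3 + cn^2 + dn + e. Substituting each data point gives a linear system:
  256a + 64b + 16c + 4d + e = 273
  625a + 125b + 25c + 5d + e = 745
  1296a + 216b + 36c + 6d + e = 1679
  2401a + 343b + 49c + 7d + e = 3309
  4096a + 512b + 64c + 8d + e = 5917
Solving the system yields a = 2, b = -5, c = 4, d = 3, e = 5.
So q(n) = 2n⁴ - 5n³ + 4n² + 3n + 5.
Check: q(4) = 273. ✓

q(n) = 2n^4 - 5n^3 + 4n^2 + 3n + 5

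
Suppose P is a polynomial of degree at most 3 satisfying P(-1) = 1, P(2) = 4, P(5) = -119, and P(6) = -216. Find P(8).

-530

Write P(t) = at^3 + bt^2 + ct + d. Substituting each data point gives a linear system:
  -a + b - c + d = 1
  8a + 4b + 2c + d = 4
  125a + 25b + 5c + d = -119
  216a + 36b + 6c + d = -216
Solving the system yields a = -1, b = -1, c = 5, d = 6.
So P(t) = -t^3 - t^2 + 5t + 6.
Then P(8) = -530.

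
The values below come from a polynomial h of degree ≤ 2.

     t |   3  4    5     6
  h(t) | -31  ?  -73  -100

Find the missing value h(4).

On equispaced nodes a degree-2 polynomial has vanishing third forward difference, so
  - h(3) + 3·h(4) - 3·h(5) + h(6) = 0.
Substituting the known values and solving for h(4):
  3·h(4) = -150
  h(4) = -50.

-50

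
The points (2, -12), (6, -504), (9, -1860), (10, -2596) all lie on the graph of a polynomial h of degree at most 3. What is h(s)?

Using the Lagrange interpolation formula with nodes 2, 6, 9, 10:
  L_0(s) = (s - 6)(s - 9)(s - 10) / -224
  L_1(s) = (s - 2)(s - 9)(s - 10) / 48
  L_2(s) = (s - 2)(s - 6)(s - 10) / -21
  L_3(s) = (s - 2)(s - 6)(s - 9) / 32
Then h(s) = -12·L_0(s) - 504·L_1(s) - 1860·L_2(s) - 2596·L_3(s).
Expanding and collecting terms gives h(s) = -3s³ + 4s² + s - 6.
Check: h(9) = -1860. ✓

h(s) = -3s^3 + 4s^2 + s - 6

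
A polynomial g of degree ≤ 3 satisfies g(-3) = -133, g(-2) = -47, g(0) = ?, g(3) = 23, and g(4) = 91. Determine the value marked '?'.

-1

The 4 known points determine the degree-3 polynomial uniquely.
Write g(s) = as^3 + bs^2 + cs + d. Substituting each data point gives a linear system:
  -27a + 9b - 3c + d = -133
  -8a + 4b - 2c + d = -47
  27a + 9b + 3c + d = 23
  64a + 16b + 4c + d = 91
Solving the system yields a = 3, b = -6, c = -1, d = -1.
So g(s) = 3s^3 - 6s^2 - s - 1.
Then g(0) = -1.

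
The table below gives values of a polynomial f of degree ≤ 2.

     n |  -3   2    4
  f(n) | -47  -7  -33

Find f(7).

-117

Using the Lagrange interpolation formula with nodes -3, 2, 4:
  L_0(n) = (n - 2)(n - 4) / 35
  L_1(n) = (n + 3)(n - 4) / -10
  L_2(n) = (n + 3)(n - 2) / 14
Then f(n) = -47·L_0(n) - 7·L_1(n) - 33·L_2(n).
Expanding and collecting terms gives f(n) = -3n² + 5n - 5.
Evaluating at n = 7: f(7) = -117.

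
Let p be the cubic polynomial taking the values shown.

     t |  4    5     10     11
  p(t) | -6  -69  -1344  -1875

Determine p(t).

Using the Lagrange interpolation formula with nodes 4, 5, 10, 11:
  L_0(t) = (t - 5)(t - 10)(t - 11) / -42
  L_1(t) = (t - 4)(t - 10)(t - 11) / 30
  L_2(t) = (t - 4)(t - 5)(t - 11) / -30
  L_3(t) = (t - 4)(t - 5)(t - 10) / 42
Then p(t) = -6·L_0(t) - 69·L_1(t) - 1344·L_2(t) - 1875·L_3(t).
Expanding and collecting terms gives p(t) = -2t^3 + 6t^2 + 5t + 6.
Check: p(5) = -69. ✓

p(t) = -2t^3 + 6t^2 + 5t + 6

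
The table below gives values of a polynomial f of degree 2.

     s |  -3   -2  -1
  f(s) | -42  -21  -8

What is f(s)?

f(s) = -4s^2 + s - 3

Using the Lagrange interpolation formula with nodes -3, -2, -1:
  L_0(s) = (s + 2)(s + 1) / 2
  L_1(s) = (s + 3)(s + 1) / -1
  L_2(s) = (s + 3)(s + 2) / 2
Then f(s) = -42·L_0(s) - 21·L_1(s) - 8·L_2(s).
Expanding and collecting terms gives f(s) = -4s^2 + s - 3.
Check: f(-1) = -8. ✓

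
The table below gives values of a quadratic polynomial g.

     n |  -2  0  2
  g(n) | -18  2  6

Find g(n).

Write g(n) = an^2 + bn + c. Substituting each data point gives a linear system:
  4a - 2b + c = -18
  c = 2
  4a + 2b + c = 6
Solving the system yields a = -2, b = 6, c = 2.
So g(n) = -2n^2 + 6n + 2.
Check: g(2) = 6. ✓

g(n) = -2n^2 + 6n + 2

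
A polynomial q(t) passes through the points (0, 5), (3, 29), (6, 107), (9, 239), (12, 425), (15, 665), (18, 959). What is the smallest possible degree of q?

2

Forward differences of the values at t = 0, 3, 6, 9, 12, 15, 18:
  q  : 5  29  107  239  425  665  959
  Δ  : 24  78  132  186  240  294
  Δ^2: 54  54  54  54  54
  Δ^3: 0  0  0  0
  Δ^4: 0  0  0
  Δ^5: 0  0
  Δ^6: 0
The second differences are constant (54) and nonzero, while all higher differences vanish, so the minimal degree is 2.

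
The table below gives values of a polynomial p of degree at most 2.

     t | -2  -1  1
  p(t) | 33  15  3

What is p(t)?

p(t) = 4t^2 - 6t + 5

Write p(t) = at^2 + bt + c. Substituting each data point gives a linear system:
  4a - 2b + c = 33
  a - b + c = 15
  a + b + c = 3
Solving the system yields a = 4, b = -6, c = 5.
So p(t) = 4t² - 6t + 5.
Check: p(-1) = 15. ✓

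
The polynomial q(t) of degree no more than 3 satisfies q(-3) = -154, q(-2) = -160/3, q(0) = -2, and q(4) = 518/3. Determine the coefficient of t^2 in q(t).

Write q(t) = at^3 + bt^2 + ct + d. Substituting each data point gives a linear system:
  -27a + 9b - 3c + d = -154
  -8a + 4b - 2c + d = -160/3
  d = -2
  64a + 16b + 4c + d = 518/3
Solving the system yields a = 4, b = -5, c = -1/3, d = -2.
So q(t) = 4t^3 - 5t^2 - (1/3)t - 2.
The coefficient of t^2 is -5.

-5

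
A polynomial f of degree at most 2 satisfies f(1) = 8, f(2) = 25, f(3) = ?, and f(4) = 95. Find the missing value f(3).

54

The 3 known points determine the degree-2 polynomial uniquely.
Write f(n) = an^2 + bn + c. Substituting each data point gives a linear system:
  a + b + c = 8
  4a + 2b + c = 25
  16a + 4b + c = 95
Solving the system yields a = 6, b = -1, c = 3.
So f(n) = 6n² - n + 3.
Then f(3) = 54.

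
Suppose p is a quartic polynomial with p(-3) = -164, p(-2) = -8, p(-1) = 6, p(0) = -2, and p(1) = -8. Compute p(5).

Using the Lagrange interpolation formula with nodes -3, -2, -1, 0, 1:
  L_0(t) = (t + 2)(t + 1)t(t - 1) / 24
  L_1(t) = (t + 3)(t + 1)t(t - 1) / -6
  L_2(t) = (t + 3)(t + 2)t(t - 1) / 4
  L_3(t) = (t + 3)(t + 2)(t + 1)(t - 1) / -6
  L_4(t) = (t + 3)(t + 2)(t + 1)t / 24
Then p(t) = -164·L_0(t) - 8·L_1(t) + 6·L_2(t) - 2·L_3(t) - 8·L_4(t).
Expanding and collecting terms gives p(t) = -4t^4 - 4t^3 + 5t^2 - 3t - 2.
Evaluating at t = 5: p(5) = -2892.

-2892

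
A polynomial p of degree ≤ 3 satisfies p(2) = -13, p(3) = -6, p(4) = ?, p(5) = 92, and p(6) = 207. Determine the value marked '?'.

25

On equispaced nodes a degree-3 polynomial has vanishing fourth forward difference, so
  p(2) - 4·p(3) + 6·p(4) - 4·p(5) + p(6) = 0.
Substituting the known values and solving for p(4):
  6·p(4) = 150
  p(4) = 25.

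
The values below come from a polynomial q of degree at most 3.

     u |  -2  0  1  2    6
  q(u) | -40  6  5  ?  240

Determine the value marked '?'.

4

The 4 known points determine the degree-3 polynomial uniquely.
Write q(u) = au^3 + bu^2 + cu + d. Substituting each data point gives a linear system:
  -8a + 4b - 2c + d = -40
  d = 6
  a + b + c + d = 5
  216a + 36b + 6c + d = 240
Solving the system yields a = 2, b = -6, c = 3, d = 6.
So q(u) = 2u³ - 6u² + 3u + 6.
Then q(2) = 4.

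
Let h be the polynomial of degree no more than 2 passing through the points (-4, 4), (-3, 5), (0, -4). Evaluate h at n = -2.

Write h(n) = an^2 + bn + c. Substituting each data point gives a linear system:
  16a - 4b + c = 4
  9a - 3b + c = 5
  c = -4
Solving the system yields a = -1, b = -6, c = -4.
So h(n) = -n^2 - 6n - 4.
Then h(-2) = 4.

4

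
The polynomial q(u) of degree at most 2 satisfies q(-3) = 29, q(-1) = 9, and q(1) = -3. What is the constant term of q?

2

Write q(u) = au^2 + bu + c. Substituting each data point gives a linear system:
  9a - 3b + c = 29
  a - b + c = 9
  a + b + c = -3
Solving the system yields a = 1, b = -6, c = 2.
So q(u) = u^2 - 6u + 2.
The constant term is 2.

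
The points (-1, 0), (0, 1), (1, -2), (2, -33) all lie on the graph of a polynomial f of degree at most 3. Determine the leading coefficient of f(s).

Write f(s) = as^3 + bs^2 + cs + d. Substituting each data point gives a linear system:
  -a + b - c + d = 0
  d = 1
  a + b + c + d = -2
  8a + 4b + 2c + d = -33
Solving the system yields a = -4, b = -2, c = 3, d = 1.
So f(s) = -4s^3 - 2s^2 + 3s + 1.
The leading coefficient is -4.

-4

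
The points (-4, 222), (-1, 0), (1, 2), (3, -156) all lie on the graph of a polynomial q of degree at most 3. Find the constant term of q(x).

Write q(x) = ax^3 + bx^2 + cx + d. Substituting each data point gives a linear system:
  -64a + 16b - 4c + d = 222
  -a + b - c + d = 0
  a + b + c + d = 2
  27a + 9b + 3c + d = -156
Solving the system yields a = -5, b = -5, c = 6, d = 6.
So q(x) = -5x^3 - 5x^2 + 6x + 6.
The constant term is 6.

6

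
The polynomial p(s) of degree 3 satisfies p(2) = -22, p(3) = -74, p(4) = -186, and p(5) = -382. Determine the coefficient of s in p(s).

Write p(s) = as^3 + bs^2 + cs + d. Substituting each data point gives a linear system:
  8a + 4b + 2c + d = -22
  27a + 9b + 3c + d = -74
  64a + 16b + 4c + d = -186
  125a + 25b + 5c + d = -382
Solving the system yields a = -4, b = 6, c = -6, d = -2.
So p(s) = -4s³ + 6s² - 6s - 2.
The coefficient of s is -6.

-6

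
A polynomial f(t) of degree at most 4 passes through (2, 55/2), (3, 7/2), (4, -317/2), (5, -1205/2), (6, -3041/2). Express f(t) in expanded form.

f(t) = -2t^4 + 4t^3 + 5t^2 + 5t - 5/2

Write f(t) = at^4 + bt^3 + ct^2 + dt + e. Substituting each data point gives a linear system:
  16a + 8b + 4c + 2d + e = 55/2
  81a + 27b + 9c + 3d + e = 7/2
  256a + 64b + 16c + 4d + e = -317/2
  625a + 125b + 25c + 5d + e = -1205/2
  1296a + 216b + 36c + 6d + e = -3041/2
Solving the system yields a = -2, b = 4, c = 5, d = 5, e = -5/2.
So f(t) = -2t^4 + 4t^3 + 5t^2 + 5t - 5/2.
Check: f(6) = -3041/2. ✓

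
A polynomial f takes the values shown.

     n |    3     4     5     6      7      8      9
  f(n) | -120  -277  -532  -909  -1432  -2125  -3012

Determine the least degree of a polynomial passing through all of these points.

3

Forward differences of the values at n = 3, 4, 5, 6, 7, 8, 9:
  f  : -120  -277  -532  -909  -1432  -2125  -3012
  Δ  : -157  -255  -377  -523  -693  -887
  Δ^2: -98  -122  -146  -170  -194
  Δ^3: -24  -24  -24  -24
  Δ^4: 0  0  0
  Δ^5: 0  0
  Δ^6: 0
The third differences are constant (-24) and nonzero, while all higher differences vanish, so the minimal degree is 3.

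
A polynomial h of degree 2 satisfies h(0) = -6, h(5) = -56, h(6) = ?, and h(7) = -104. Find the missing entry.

The 3 known points determine the degree-2 polynomial uniquely.
Write h(t) = at^2 + bt + c. Substituting each data point gives a linear system:
  c = -6
  25a + 5b + c = -56
  49a + 7b + c = -104
Solving the system yields a = -2, b = 0, c = -6.
So h(t) = -2t^2 - 6.
Then h(6) = -78.

-78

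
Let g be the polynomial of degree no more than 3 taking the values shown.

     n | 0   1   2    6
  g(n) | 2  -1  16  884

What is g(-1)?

-5

Write g(n) = an^3 + bn^2 + cn + d. Substituting each data point gives a linear system:
  d = 2
  a + b + c + d = -1
  8a + 4b + 2c + d = 16
  216a + 36b + 6c + d = 884
Solving the system yields a = 5, b = -5, c = -3, d = 2.
So g(n) = 5n³ - 5n² - 3n + 2.
Then g(-1) = -5.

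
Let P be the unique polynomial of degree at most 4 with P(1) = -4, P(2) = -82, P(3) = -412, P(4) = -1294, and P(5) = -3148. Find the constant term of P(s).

2

Write P(s) = as^4 + bs^3 + cs^2 + ds + e. Substituting each data point gives a linear system:
  a + b + c + d + e = -4
  16a + 8b + 4c + 2d + e = -82
  81a + 27b + 9c + 3d + e = -412
  256a + 64b + 16c + 4d + e = -1294
  625a + 125b + 25c + 5d + e = -3148
Solving the system yields a = -5, b = 0, c = -1, d = 0, e = 2.
So P(s) = -5s^4 - s^2 + 2.
The constant term is 2.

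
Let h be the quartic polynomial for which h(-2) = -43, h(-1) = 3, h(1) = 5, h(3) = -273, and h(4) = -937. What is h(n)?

Using the Lagrange interpolation formula with nodes -2, -1, 1, 3, 4:
  L_0(n) = (n + 1)(n - 1)(n - 3)(n - 4) / 90
  L_1(n) = (n + 2)(n - 1)(n - 3)(n - 4) / -40
  L_2(n) = (n + 2)(n + 1)(n - 3)(n - 4) / 36
  L_3(n) = (n + 2)(n + 1)(n - 1)(n - 4) / -40
  L_4(n) = (n + 2)(n + 1)(n - 1)(n - 3) / 90
Then h(n) = -43·L_0(n) + 3·L_1(n) + 5·L_2(n) - 273·L_3(n) - 937·L_4(n).
Expanding and collecting terms gives h(n) = -4n^4 + 5n^2 + n + 3.
Check: h(-2) = -43. ✓

h(n) = -4n^4 + 5n^2 + n + 3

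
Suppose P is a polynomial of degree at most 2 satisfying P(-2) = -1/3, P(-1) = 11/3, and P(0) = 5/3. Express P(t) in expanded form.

Using the Lagrange interpolation formula with nodes -2, -1, 0:
  L_0(t) = (t + 1)t / 2
  L_1(t) = (t + 2)t / -1
  L_2(t) = (t + 2)(t + 1) / 2
Then P(t) = -1/3·L_0(t) + 11/3·L_1(t) + 5/3·L_2(t).
Expanding and collecting terms gives P(t) = -3t^2 - 5t + 5/3.
Check: P(-1) = 11/3. ✓

P(t) = -3t^2 - 5t + 5/3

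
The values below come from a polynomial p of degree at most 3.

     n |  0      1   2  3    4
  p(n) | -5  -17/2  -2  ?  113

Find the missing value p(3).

65/2

On equispaced nodes a degree-3 polynomial has vanishing fourth forward difference, so
  p(0) - 4·p(1) + 6·p(2) - 4·p(3) + p(4) = 0.
Substituting the known values and solving for p(3):
  -4·p(3) = -130
  p(3) = 65/2.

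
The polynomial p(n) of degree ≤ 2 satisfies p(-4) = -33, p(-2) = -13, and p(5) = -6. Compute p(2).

Write p(n) = an^2 + bn + c. Substituting each data point gives a linear system:
  16a - 4b + c = -33
  4a - 2b + c = -13
  25a + 5b + c = -6
Solving the system yields a = -1, b = 4, c = -1.
So p(n) = -n² + 4n - 1.
Then p(2) = 3.

3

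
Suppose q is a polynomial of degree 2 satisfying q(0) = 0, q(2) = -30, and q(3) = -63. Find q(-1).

-3

Write q(s) = as^2 + bs + c. Substituting each data point gives a linear system:
  c = 0
  4a + 2b + c = -30
  9a + 3b + c = -63
Solving the system yields a = -6, b = -3, c = 0.
So q(s) = -6s^2 - 3s.
Then q(-1) = -3.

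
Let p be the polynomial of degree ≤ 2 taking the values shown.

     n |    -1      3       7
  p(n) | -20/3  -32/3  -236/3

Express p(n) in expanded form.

Using the Lagrange interpolation formula with nodes -1, 3, 7:
  L_0(n) = (n - 3)(n - 7) / 32
  L_1(n) = (n + 1)(n - 7) / -16
  L_2(n) = (n + 1)(n - 3) / 32
Then p(n) = -20/3·L_0(n) - 32/3·L_1(n) - 236/3·L_2(n).
Expanding and collecting terms gives p(n) = -2n² + 3n - 5/3.
Check: p(7) = -236/3. ✓

p(n) = -2n^2 + 3n - 5/3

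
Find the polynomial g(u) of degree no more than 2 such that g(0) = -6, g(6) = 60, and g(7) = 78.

Write g(u) = au^2 + bu + c. Substituting each data point gives a linear system:
  c = -6
  36a + 6b + c = 60
  49a + 7b + c = 78
Solving the system yields a = 1, b = 5, c = -6.
So g(u) = u² + 5u - 6.
Check: g(6) = 60. ✓

g(u) = u^2 + 5u - 6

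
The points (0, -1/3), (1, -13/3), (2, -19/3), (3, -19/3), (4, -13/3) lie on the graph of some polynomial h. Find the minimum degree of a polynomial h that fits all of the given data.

2

Forward differences of the values at x = 0, 1, 2, 3, 4:
  h  : -1/3  -13/3  -19/3  -19/3  -13/3
  Δ  : -4  -2  0  2
  Δ^2: 2  2  2
  Δ^3: 0  0
  Δ^4: 0
The second differences are constant (2) and nonzero, while all higher differences vanish, so the minimal degree is 2.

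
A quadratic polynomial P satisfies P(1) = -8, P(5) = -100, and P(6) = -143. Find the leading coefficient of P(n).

-4

Write P(n) = an^2 + bn + c. Substituting each data point gives a linear system:
  a + b + c = -8
  25a + 5b + c = -100
  36a + 6b + c = -143
Solving the system yields a = -4, b = 1, c = -5.
So P(n) = -4n^2 + n - 5.
The leading coefficient is -4.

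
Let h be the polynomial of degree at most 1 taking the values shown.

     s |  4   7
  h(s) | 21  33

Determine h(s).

h(s) = 4s + 5

Write h(s) = as + b. Substituting each data point gives a linear system:
  4a + b = 21
  7a + b = 33
Solving the system yields a = 4, b = 5.
So h(s) = 4s + 5.
Check: h(7) = 33. ✓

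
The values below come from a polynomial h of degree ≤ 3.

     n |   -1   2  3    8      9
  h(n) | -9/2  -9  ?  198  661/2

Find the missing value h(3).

The 4 known points determine the degree-3 polynomial uniquely.
Write h(n) = an^3 + bn^2 + cn + d. Substituting each data point gives a linear system:
  -a + b - c + d = -9/2
  8a + 4b + 2c + d = -9
  512a + 64b + 8c + d = 198
  729a + 81b + 9c + d = 661/2
Solving the system yields a = 1, b = -5, c = 1/2, d = 2.
So h(n) = n^3 - 5n^2 + (1/2)n + 2.
Then h(3) = -29/2.

-29/2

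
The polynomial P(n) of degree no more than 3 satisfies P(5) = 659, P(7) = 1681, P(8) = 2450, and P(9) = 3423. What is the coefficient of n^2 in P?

6

Write P(n) = an^3 + bn^2 + cn + d. Substituting each data point gives a linear system:
  125a + 25b + 5c + d = 659
  343a + 49b + 7c + d = 1681
  512a + 64b + 8c + d = 2450
  729a + 81b + 9c + d = 3423
Solving the system yields a = 4, b = 6, c = 3, d = -6.
So P(n) = 4n^3 + 6n^2 + 3n - 6.
The coefficient of n^2 is 6.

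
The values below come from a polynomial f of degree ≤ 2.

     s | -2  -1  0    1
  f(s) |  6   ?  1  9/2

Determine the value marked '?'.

The 3 known points determine the degree-2 polynomial uniquely.
Write f(s) = as^2 + bs + c. Substituting each data point gives a linear system:
  4a - 2b + c = 6
  c = 1
  a + b + c = 9/2
Solving the system yields a = 2, b = 3/2, c = 1.
So f(s) = 2s^2 + (3/2)s + 1.
Then f(-1) = 3/2.

3/2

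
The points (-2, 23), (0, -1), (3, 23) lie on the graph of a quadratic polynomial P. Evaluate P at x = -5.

Using the Lagrange interpolation formula with nodes -2, 0, 3:
  L_0(x) = x(x - 3) / 10
  L_1(x) = (x + 2)(x - 3) / -6
  L_2(x) = (x + 2)x / 15
Then P(x) = 23·L_0(x) - 1·L_1(x) + 23·L_2(x).
Expanding and collecting terms gives P(x) = 4x^2 - 4x - 1.
Evaluating at x = -5: P(-5) = 119.

119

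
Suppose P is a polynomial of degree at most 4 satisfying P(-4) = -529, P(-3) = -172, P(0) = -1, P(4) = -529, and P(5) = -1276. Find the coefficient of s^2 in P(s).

-1

Write P(s) = as^4 + bs^3 + cs^2 + ds + e. Substituting each data point gives a linear system:
  256a - 64b + 16c - 4d + e = -529
  81a - 27b + 9c - 3d + e = -172
  e = -1
  256a + 64b + 16c + 4d + e = -529
  625a + 125b + 25c + 5d + e = -1276
Solving the system yields a = -2, b = 0, c = -1, d = 0, e = -1.
So P(s) = -2s^4 - s^2 - 1.
The coefficient of s^2 is -1.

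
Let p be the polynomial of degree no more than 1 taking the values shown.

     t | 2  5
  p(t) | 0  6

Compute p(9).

14

Write p(t) = at + b. Substituting each data point gives a linear system:
  2a + b = 0
  5a + b = 6
Solving the system yields a = 2, b = -4.
So p(t) = 2t - 4.
Then p(9) = 14.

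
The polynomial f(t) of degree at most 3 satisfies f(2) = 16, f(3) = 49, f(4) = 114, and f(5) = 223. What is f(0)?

Forward differences of the values at t = 2, 3, 4, 5:
  f  : 16  49  114  223
  Δ  : 33  65  109
  Δ^2: 32  44
  Δ^3: 12
The third differences are constant, confirming degree 3.
Interpolating (Newton forward form) and evaluating at t = 0 gives f(0) = -2.

-2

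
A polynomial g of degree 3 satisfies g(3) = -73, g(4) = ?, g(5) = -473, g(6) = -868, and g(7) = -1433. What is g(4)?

On equispaced nodes a degree-3 polynomial has vanishing fourth forward difference, so
  g(3) - 4·g(4) + 6·g(5) - 4·g(6) + g(7) = 0.
Substituting the known values and solving for g(4):
  -4·g(4) = 872
  g(4) = -218.

-218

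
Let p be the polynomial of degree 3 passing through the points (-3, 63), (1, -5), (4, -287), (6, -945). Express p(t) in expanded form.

Write p(t) = at^3 + bt^2 + ct + d. Substituting each data point gives a linear system:
  -27a + 9b - 3c + d = 63
  a + b + c + d = -5
  64a + 16b + 4c + d = -287
  216a + 36b + 6c + d = -945
Solving the system yields a = -4, b = -3, c = 5, d = -3.
So p(t) = -4t³ - 3t² + 5t - 3.
Check: p(-3) = 63. ✓

p(t) = -4t^3 - 3t^2 + 5t - 3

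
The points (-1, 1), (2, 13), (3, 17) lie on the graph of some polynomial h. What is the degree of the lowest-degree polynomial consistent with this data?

1

Divided differences on the nodes -1, 2, 3:
  order 0: 1  13  17
  order 1: 4  4
  order 2: 0
The order-1 divided differences are all 4 (nonzero) and every higher order vanishes, so the data lies on a polynomial of degree exactly 1.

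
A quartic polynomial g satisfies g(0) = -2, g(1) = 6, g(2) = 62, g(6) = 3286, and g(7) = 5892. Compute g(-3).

Write g(s) = as^4 + bs^3 + cs^2 + ds + e. Substituting each data point gives a linear system:
  e = -2
  a + b + c + d + e = 6
  16a + 8b + 4c + 2d + e = 62
  1296a + 216b + 36c + 6d + e = 3286
  2401a + 343b + 49c + 7d + e = 5892
Solving the system yields a = 2, b = 3, c = 1, d = 2, e = -2.
So g(s) = 2s⁴ + 3s³ + s² + 2s - 2.
Then g(-3) = 82.

82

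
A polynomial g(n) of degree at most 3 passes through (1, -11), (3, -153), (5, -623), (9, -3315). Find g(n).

Using the Lagrange interpolation formula with nodes 1, 3, 5, 9:
  L_0(n) = (n - 3)(n - 5)(n - 9) / -64
  L_1(n) = (n - 1)(n - 5)(n - 9) / 24
  L_2(n) = (n - 1)(n - 3)(n - 9) / -32
  L_3(n) = (n - 1)(n - 3)(n - 5) / 192
Then g(n) = -11·L_0(n) - 153·L_1(n) - 623·L_2(n) - 3315·L_3(n).
Expanding and collecting terms gives g(n) = -4n^3 - 5n^2 + n - 3.
Check: g(1) = -11. ✓

g(n) = -4n^3 - 5n^2 + n - 3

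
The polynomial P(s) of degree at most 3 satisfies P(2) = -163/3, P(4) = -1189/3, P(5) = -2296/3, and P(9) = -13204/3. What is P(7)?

-6238/3

Using the Lagrange interpolation formula with nodes 2, 4, 5, 9:
  L_0(s) = (s - 4)(s - 5)(s - 9) / -42
  L_1(s) = (s - 2)(s - 5)(s - 9) / 10
  L_2(s) = (s - 2)(s - 4)(s - 9) / -12
  L_3(s) = (s - 2)(s - 4)(s - 5) / 140
Then P(s) = -163/3·L_0(s) - 1189/3·L_1(s) - 2296/3·L_2(s) - 13204/3·L_3(s).
Expanding and collecting terms gives P(s) = -6s³ - 3s - 1/3.
Evaluating at s = 7: P(7) = -6238/3.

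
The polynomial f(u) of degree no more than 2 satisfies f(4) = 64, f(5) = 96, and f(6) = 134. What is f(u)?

Write f(u) = au^2 + bu + c. Substituting each data point gives a linear system:
  16a + 4b + c = 64
  25a + 5b + c = 96
  36a + 6b + c = 134
Solving the system yields a = 3, b = 5, c = -4.
So f(u) = 3u^2 + 5u - 4.
Check: f(6) = 134. ✓

f(u) = 3u^2 + 5u - 4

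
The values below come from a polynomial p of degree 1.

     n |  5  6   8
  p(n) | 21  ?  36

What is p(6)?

26

The 2 known points determine the degree-1 polynomial uniquely.
Write p(n) = an + b. Substituting each data point gives a linear system:
  5a + b = 21
  8a + b = 36
Solving the system yields a = 5, b = -4.
So p(n) = 5n - 4.
Then p(6) = 26.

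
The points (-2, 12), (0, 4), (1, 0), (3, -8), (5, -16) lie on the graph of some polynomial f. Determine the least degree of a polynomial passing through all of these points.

Divided differences on the nodes -2, 0, 1, 3, 5:
  order 0: 12  4  0  -8  -16
  order 1: -4  -4  -4  -4
  order 2: 0  0  0
  order 3: 0  0
  order 4: 0
The order-1 divided differences are all -4 (nonzero) and every higher order vanishes, so the data lies on a polynomial of degree exactly 1.

1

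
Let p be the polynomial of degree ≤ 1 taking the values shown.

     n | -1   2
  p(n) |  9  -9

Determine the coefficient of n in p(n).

Write p(n) = an + b. Substituting each data point gives a linear system:
  -a + b = 9
  2a + b = -9
Solving the system yields a = -6, b = 3.
So p(n) = -6n + 3.
The leading coefficient is -6.

-6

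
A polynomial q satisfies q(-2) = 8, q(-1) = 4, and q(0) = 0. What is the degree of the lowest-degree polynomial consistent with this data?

Forward differences of the values at x = -2, -1, 0:
  q  : 8  4  0
  Δ  : -4  -4
  Δ^2: 0
The first differences are constant (-4) and nonzero, while all higher differences vanish, so the minimal degree is 1.

1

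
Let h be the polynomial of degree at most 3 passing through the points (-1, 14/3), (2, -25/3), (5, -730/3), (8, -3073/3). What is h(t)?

Write h(t) = at^3 + bt^2 + ct + d. Substituting each data point gives a linear system:
  -a + b - c + d = 14/3
  8a + 4b + 2c + d = -25/3
  125a + 25b + 5c + d = -730/3
  512a + 64b + 8c + d = -3073/3
Solving the system yields a = -2, b = -1/3, c = 2, d = 5.
So h(t) = -2t³ - (1/3)t² + 2t + 5.
Check: h(-1) = 14/3. ✓

h(t) = -2t^3 - (1/3)t^2 + 2t + 5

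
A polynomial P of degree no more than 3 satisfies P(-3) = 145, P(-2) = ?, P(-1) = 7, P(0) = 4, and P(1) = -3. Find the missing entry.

42

The 4 known points determine the degree-3 polynomial uniquely.
Write P(s) = as^3 + bs^2 + cs + d. Substituting each data point gives a linear system:
  -27a + 9b - 3c + d = 145
  -a + b - c + d = 7
  d = 4
  a + b + c + d = -3
Solving the system yields a = -6, b = -2, c = 1, d = 4.
So P(s) = -6s^3 - 2s^2 + s + 4.
Then P(-2) = 42.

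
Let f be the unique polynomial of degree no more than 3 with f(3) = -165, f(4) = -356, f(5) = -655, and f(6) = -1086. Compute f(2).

-58

Write f(t) = at^3 + bt^2 + ct + d. Substituting each data point gives a linear system:
  27a + 9b + 3c + d = -165
  64a + 16b + 4c + d = -356
  125a + 25b + 5c + d = -655
  216a + 36b + 6c + d = -1086
Solving the system yields a = -4, b = -6, c = -1, d = 0.
So f(t) = -4t^3 - 6t^2 - t.
Then f(2) = -58.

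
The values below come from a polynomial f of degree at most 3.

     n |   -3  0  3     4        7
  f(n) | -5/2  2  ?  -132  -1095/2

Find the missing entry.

-131/2

The 4 known points determine the degree-3 polynomial uniquely.
Write f(n) = an^3 + bn^2 + cn + d. Substituting each data point gives a linear system:
  -27a + 9b - 3c + d = -5/2
  d = 2
  64a + 16b + 4c + d = -132
  343a + 49b + 7c + d = -1095/2
Solving the system yields a = -1, b = -4, c = -3/2, d = 2.
So f(n) = -n³ - 4n² - (3/2)n + 2.
Then f(3) = -131/2.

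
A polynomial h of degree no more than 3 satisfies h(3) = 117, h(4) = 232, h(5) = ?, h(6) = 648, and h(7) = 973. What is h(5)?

405

The 4 known points determine the degree-3 polynomial uniquely.
Write h(u) = au^3 + bu^2 + cu + d. Substituting each data point gives a linear system:
  27a + 9b + 3c + d = 117
  64a + 16b + 4c + d = 232
  216a + 36b + 6c + d = 648
  343a + 49b + 7c + d = 973
Solving the system yields a = 2, b = 5, c = 6, d = 0.
So h(u) = 2u³ + 5u² + 6u.
Then h(5) = 405.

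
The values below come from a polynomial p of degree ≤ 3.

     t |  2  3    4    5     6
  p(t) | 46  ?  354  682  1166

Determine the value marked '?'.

152

On equispaced nodes a degree-3 polynomial has vanishing fourth forward difference, so
  p(2) - 4·p(3) + 6·p(4) - 4·p(5) + p(6) = 0.
Substituting the known values and solving for p(3):
  -4·p(3) = -608
  p(3) = 152.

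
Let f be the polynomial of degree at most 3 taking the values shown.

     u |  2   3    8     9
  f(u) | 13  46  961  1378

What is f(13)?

4226

Using the Lagrange interpolation formula with nodes 2, 3, 8, 9:
  L_0(u) = (u - 3)(u - 8)(u - 9) / -42
  L_1(u) = (u - 2)(u - 8)(u - 9) / 30
  L_2(u) = (u - 2)(u - 3)(u - 9) / -30
  L_3(u) = (u - 2)(u - 3)(u - 8) / 42
Then f(u) = 13·L_0(u) + 46·L_1(u) + 961·L_2(u) + 1378·L_3(u).
Expanding and collecting terms gives f(u) = 2u^3 - u^2 + 1.
Evaluating at u = 13: f(13) = 4226.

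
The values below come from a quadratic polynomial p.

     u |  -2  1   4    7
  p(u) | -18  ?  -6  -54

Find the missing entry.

6

On equispaced nodes a degree-2 polynomial has vanishing third forward difference, so
  - p(-2) + 3·p(1) - 3·p(4) + p(7) = 0.
Substituting the known values and solving for p(1):
  3·p(1) = 18
  p(1) = 6.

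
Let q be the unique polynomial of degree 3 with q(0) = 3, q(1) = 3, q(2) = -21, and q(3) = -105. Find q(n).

q(n) = -6n^3 + 6n^2 + 3

Write q(n) = an^3 + bn^2 + cn + d. Substituting each data point gives a linear system:
  d = 3
  a + b + c + d = 3
  8a + 4b + 2c + d = -21
  27a + 9b + 3c + d = -105
Solving the system yields a = -6, b = 6, c = 0, d = 3.
So q(n) = -6n^3 + 6n^2 + 3.
Check: q(2) = -21. ✓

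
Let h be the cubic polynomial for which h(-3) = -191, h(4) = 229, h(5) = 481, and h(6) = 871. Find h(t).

Using the Lagrange interpolation formula with nodes -3, 4, 5, 6:
  L_0(t) = (t - 4)(t - 5)(t - 6) / -504
  L_1(t) = (t + 3)(t - 5)(t - 6) / 14
  L_2(t) = (t + 3)(t - 4)(t - 6) / -8
  L_3(t) = (t + 3)(t - 4)(t - 5) / 18
Then h(t) = -191·L_0(t) + 229·L_1(t) + 481·L_2(t) + 871·L_3(t).
Expanding and collecting terms gives h(t) = 5t^3 - 6t^2 + t + 1.
Check: h(4) = 229. ✓

h(t) = 5t^3 - 6t^2 + t + 1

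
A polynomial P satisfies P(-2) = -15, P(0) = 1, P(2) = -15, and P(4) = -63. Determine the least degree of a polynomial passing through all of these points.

Forward differences of the values at u = -2, 0, 2, 4:
  P  : -15  1  -15  -63
  Δ  : 16  -16  -48
  Δ^2: -32  -32
  Δ^3: 0
The second differences are constant (-32) and nonzero, while all higher differences vanish, so the minimal degree is 2.

2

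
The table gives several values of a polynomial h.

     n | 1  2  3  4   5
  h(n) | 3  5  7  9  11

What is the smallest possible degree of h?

1

Forward differences of the values at n = 1, 2, 3, 4, 5:
  h  : 3  5  7  9  11
  Δ  : 2  2  2  2
  Δ^2: 0  0  0
  Δ^3: 0  0
  Δ^4: 0
The first differences are constant (2) and nonzero, while all higher differences vanish, so the minimal degree is 1.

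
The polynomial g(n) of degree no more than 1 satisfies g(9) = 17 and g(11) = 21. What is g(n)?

g(n) = 2n - 1

Write g(n) = an + b. Substituting each data point gives a linear system:
  9a + b = 17
  11a + b = 21
Solving the system yields a = 2, b = -1.
So g(n) = 2n - 1.
Check: g(11) = 21. ✓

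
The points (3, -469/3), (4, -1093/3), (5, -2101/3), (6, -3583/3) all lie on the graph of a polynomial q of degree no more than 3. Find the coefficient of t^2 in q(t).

-4

Write q(t) = at^3 + bt^2 + ct + d. Substituting each data point gives a linear system:
  27a + 9b + 3c + d = -469/3
  64a + 16b + 4c + d = -1093/3
  125a + 25b + 5c + d = -2101/3
  216a + 36b + 6c + d = -3583/3
Solving the system yields a = -5, b = -4, c = 5, d = -1/3.
So q(t) = -5t^3 - 4t^2 + 5t - 1/3.
The coefficient of t^2 is -4.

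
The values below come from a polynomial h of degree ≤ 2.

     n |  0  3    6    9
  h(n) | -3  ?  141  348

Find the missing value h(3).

24

The 3 known points determine the degree-2 polynomial uniquely.
Write h(n) = an^2 + bn + c. Substituting each data point gives a linear system:
  c = -3
  36a + 6b + c = 141
  81a + 9b + c = 348
Solving the system yields a = 5, b = -6, c = -3.
So h(n) = 5n^2 - 6n - 3.
Then h(3) = 24.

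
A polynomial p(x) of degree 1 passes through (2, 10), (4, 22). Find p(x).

p(x) = 6x - 2

Write p(x) = ax + b. Substituting each data point gives a linear system:
  2a + b = 10
  4a + b = 22
Solving the system yields a = 6, b = -2.
So p(x) = 6x - 2.
Check: p(4) = 22. ✓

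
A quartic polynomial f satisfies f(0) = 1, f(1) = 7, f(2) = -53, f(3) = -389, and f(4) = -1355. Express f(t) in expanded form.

f(t) = -6t^4 + t^3 + 6t^2 + 5t + 1

Write f(t) = at^4 + bt^3 + ct^2 + dt + e. Substituting each data point gives a linear system:
  e = 1
  a + b + c + d + e = 7
  16a + 8b + 4c + 2d + e = -53
  81a + 27b + 9c + 3d + e = -389
  256a + 64b + 16c + 4d + e = -1355
Solving the system yields a = -6, b = 1, c = 6, d = 5, e = 1.
So f(t) = -6t⁴ + t³ + 6t² + 5t + 1.
Check: f(2) = -53. ✓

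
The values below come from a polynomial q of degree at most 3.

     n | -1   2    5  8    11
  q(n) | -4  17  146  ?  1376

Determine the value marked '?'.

On equispaced nodes a degree-3 polynomial has vanishing fourth forward difference, so
  q(-1) - 4·q(2) + 6·q(5) - 4·q(8) + q(11) = 0.
Substituting the known values and solving for q(8):
  -4·q(8) = -2180
  q(8) = 545.

545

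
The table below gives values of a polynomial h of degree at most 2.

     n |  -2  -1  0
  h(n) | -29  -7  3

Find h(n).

Write h(n) = an^2 + bn + c. Substituting each data point gives a linear system:
  4a - 2b + c = -29
  a - b + c = -7
  c = 3
Solving the system yields a = -6, b = 4, c = 3.
So h(n) = -6n² + 4n + 3.
Check: h(0) = 3. ✓

h(n) = -6n^2 + 4n + 3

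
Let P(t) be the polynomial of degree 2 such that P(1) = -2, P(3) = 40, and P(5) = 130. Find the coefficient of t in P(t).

Write P(t) = at^2 + bt + c. Substituting each data point gives a linear system:
  a + b + c = -2
  9a + 3b + c = 40
  25a + 5b + c = 130
Solving the system yields a = 6, b = -3, c = -5.
So P(t) = 6t² - 3t - 5.
The coefficient of t is -3.

-3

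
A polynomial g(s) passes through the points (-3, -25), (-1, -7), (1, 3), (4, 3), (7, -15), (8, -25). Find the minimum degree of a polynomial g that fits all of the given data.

Divided differences on the nodes -3, -1, 1, 4, 7, 8:
  order 0: -25  -7  3  3  -15  -25
  order 1: 9  5  0  -6  -10
  order 2: -1  -1  -1  -1
  order 3: 0  0  0
  order 4: 0  0
  order 5: 0
The order-2 divided differences are all -1 (nonzero) and every higher order vanishes, so the data lies on a polynomial of degree exactly 2.

2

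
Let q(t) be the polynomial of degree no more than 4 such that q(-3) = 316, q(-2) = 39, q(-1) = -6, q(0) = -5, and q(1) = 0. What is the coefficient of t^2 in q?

-4

Write q(t) = at^4 + bt^3 + ct^2 + dt + e. Substituting each data point gives a linear system:
  81a - 27b + 9c - 3d + e = 316
  16a - 8b + 4c - 2d + e = 39
  a - b + c - d + e = -6
  e = -5
  a + b + c + d + e = 0
Solving the system yields a = 6, b = 5, c = -4, d = -2, e = -5.
So q(t) = 6t⁴ + 5t³ - 4t² - 2t - 5.
The coefficient of t^2 is -4.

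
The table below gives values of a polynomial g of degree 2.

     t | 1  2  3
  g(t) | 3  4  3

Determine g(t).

Write g(t) = at^2 + bt + c. Substituting each data point gives a linear system:
  a + b + c = 3
  4a + 2b + c = 4
  9a + 3b + c = 3
Solving the system yields a = -1, b = 4, c = 0.
So g(t) = -t^2 + 4t.
Check: g(3) = 3. ✓

g(t) = -t^2 + 4t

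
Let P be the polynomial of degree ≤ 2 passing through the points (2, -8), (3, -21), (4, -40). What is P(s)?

Using the Lagrange interpolation formula with nodes 2, 3, 4:
  L_0(s) = (s - 3)(s - 4) / 2
  L_1(s) = (s - 2)(s - 4) / -1
  L_2(s) = (s - 2)(s - 3) / 2
Then P(s) = -8·L_0(s) - 21·L_1(s) - 40·L_2(s).
Expanding and collecting terms gives P(s) = -3s^2 + 2s.
Check: P(2) = -8. ✓

P(s) = -3s^2 + 2s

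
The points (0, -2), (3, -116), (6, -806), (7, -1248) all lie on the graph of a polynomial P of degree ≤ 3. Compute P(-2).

Write P(t) = at^3 + bt^2 + ct + d. Substituting each data point gives a linear system:
  d = -2
  27a + 9b + 3c + d = -116
  216a + 36b + 6c + d = -806
  343a + 49b + 7c + d = -1248
Solving the system yields a = -3, b = -5, c = 4, d = -2.
So P(t) = -3t³ - 5t² + 4t - 2.
Then P(-2) = -6.

-6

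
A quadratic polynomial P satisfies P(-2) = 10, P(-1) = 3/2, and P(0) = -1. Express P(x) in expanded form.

Using the Lagrange interpolation formula with nodes -2, -1, 0:
  L_0(x) = (x + 1)x / 2
  L_1(x) = (x + 2)x / -1
  L_2(x) = (x + 2)(x + 1) / 2
Then P(x) = 10·L_0(x) + 3/2·L_1(x) - 1·L_2(x).
Expanding and collecting terms gives P(x) = 3x² + (1/2)x - 1.
Check: P(-2) = 10. ✓

P(x) = 3x^2 + (1/2)x - 1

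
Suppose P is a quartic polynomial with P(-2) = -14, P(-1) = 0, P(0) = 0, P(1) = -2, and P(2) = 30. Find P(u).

Write P(u) = au^4 + bu^3 + cu^2 + du + e. Substituting each data point gives a linear system:
  16a - 8b + 4c - 2d + e = -14
  a - b + c - d + e = 0
  e = 0
  a + b + c + d + e = -2
  16a + 8b + 4c + 2d + e = 30
Solving the system yields a = 1, b = 4, c = -2, d = -5, e = 0.
So P(u) = u^4 + 4u^3 - 2u^2 - 5u.
Check: P(0) = 0. ✓

P(u) = u^4 + 4u^3 - 2u^2 - 5u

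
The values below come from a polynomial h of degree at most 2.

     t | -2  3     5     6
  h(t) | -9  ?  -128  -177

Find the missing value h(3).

The 3 known points determine the degree-2 polynomial uniquely.
Write h(t) = at^2 + bt + c. Substituting each data point gives a linear system:
  4a - 2b + c = -9
  25a + 5b + c = -128
  36a + 6b + c = -177
Solving the system yields a = -4, b = -5, c = -3.
So h(t) = -4t^2 - 5t - 3.
Then h(3) = -54.

-54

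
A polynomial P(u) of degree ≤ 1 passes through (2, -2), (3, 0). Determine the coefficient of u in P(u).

Write P(u) = au + b. Substituting each data point gives a linear system:
  2a + b = -2
  3a + b = 0
Solving the system yields a = 2, b = -6.
So P(u) = 2u - 6.
The leading coefficient is 2.

2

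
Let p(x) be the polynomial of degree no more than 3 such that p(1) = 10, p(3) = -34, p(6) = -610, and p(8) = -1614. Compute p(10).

-3338

Write p(x) = ax^3 + bx^2 + cx + d. Substituting each data point gives a linear system:
  a + b + c + d = 10
  27a + 9b + 3c + d = -34
  216a + 36b + 6c + d = -610
  512a + 64b + 8c + d = -1614
Solving the system yields a = -4, b = 6, c = 6, d = 2.
So p(x) = -4x^3 + 6x^2 + 6x + 2.
Then p(10) = -3338.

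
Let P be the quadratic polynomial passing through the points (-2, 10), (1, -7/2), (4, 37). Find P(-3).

Forward differences of the values at n = -2, 1, 4:
  P  : 10  -7/2  37
  Δ  : -27/2  81/2
  Δ^2: 54
The second differences are constant, confirming degree 2.
Interpolating (Newton forward form) and evaluating at n = -3 gives P(-3) = 53/2.

53/2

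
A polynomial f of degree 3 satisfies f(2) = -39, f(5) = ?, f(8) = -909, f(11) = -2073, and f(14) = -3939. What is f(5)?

The 4 known points determine the degree-3 polynomial uniquely.
Write f(t) = at^3 + bt^2 + ct + d. Substituting each data point gives a linear system:
  8a + 4b + 2c + d = -39
  512a + 64b + 8c + d = -909
  1331a + 121b + 11c + d = -2073
  2744a + 196b + 14c + d = -3939
Solving the system yields a = -1, b = -6, c = -1, d = -5.
So f(t) = -t³ - 6t² - t - 5.
Then f(5) = -285.

-285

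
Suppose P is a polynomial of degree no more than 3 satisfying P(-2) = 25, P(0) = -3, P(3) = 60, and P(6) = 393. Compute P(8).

Using the Lagrange interpolation formula with nodes -2, 0, 3, 6:
  L_0(n) = n(n - 3)(n - 6) / -80
  L_1(n) = (n + 2)(n - 3)(n - 6) / 36
  L_2(n) = (n + 2)n(n - 6) / -45
  L_3(n) = (n + 2)n(n - 3) / 144
Then P(n) = 25·L_0(n) - 3·L_1(n) + 60·L_2(n) + 393·L_3(n).
Expanding and collecting terms gives P(n) = n³ + 6n² - 6n - 3.
Evaluating at n = 8: P(8) = 845.

845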